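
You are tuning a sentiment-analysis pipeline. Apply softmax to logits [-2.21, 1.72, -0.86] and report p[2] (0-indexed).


Exponentials: e^-2.21=0.1097, e^1.72=5.5845, e^-0.86=0.4232
Sum = 6.1174
Softmax = [0.0179, 0.9129, 0.0692]
p[2] = 0.4232/6.1174 = 0.0692

0.0692


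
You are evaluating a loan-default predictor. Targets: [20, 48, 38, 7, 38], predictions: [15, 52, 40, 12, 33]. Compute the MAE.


Absolute errors: |20-15|=5, |48-52|=4, |38-40|=2, |7-12|=5, |38-33|=5
Sum = 21
MAE = 21/5 = 21/5

21/5


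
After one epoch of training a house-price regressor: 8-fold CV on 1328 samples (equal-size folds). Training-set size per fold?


Fold size = 1328/8 = 166
Training per fold = 1328 - 166 = 1162

1162


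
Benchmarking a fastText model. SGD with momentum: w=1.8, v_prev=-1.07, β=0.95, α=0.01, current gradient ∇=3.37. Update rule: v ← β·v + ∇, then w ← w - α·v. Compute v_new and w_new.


v_new = 0.95·-1.07 + 3.37 = -1.0165 + 3.37 = 2.3535
w_new = 1.8 - 0.01·2.3535 = 1.8 - 0.023535 = 1.776465

v_new=2.3535, w_new=1.776465


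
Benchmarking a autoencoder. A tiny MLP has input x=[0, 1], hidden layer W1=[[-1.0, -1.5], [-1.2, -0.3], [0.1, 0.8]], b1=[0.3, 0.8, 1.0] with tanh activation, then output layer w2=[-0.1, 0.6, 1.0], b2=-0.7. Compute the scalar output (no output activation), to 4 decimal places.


z1[0] = (-1.0)·(0) + (-1.5)·(1) + 0.3 = -1.2
z1[1] = (-1.2)·(0) + (-0.3)·(1) + 0.8 = 0.5
z1[2] = (0.1)·(0) + (0.8)·(1) + 1.0 = 1.8
h = tanh(z1) = [-0.8337, 0.4621, 0.9468]
output = (-0.1)·(-0.8337) + (0.6)·(0.4621) + (1.0)·(0.9468) - 0.7 = 0.6074

0.6074


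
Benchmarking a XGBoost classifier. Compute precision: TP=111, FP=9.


Precision = TP/(TP+FP)
= 111/(111+9)
= 111/120 = 92.5%

92.5%


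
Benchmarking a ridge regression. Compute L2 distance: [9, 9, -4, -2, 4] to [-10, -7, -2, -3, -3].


d = √((9+ 10)² + (9+ 7)² + (-4+ 2)² + (-2+ 3)² + (4+ 3)²)
  = √(361 + 256 + 4 + 1 + 49)
  = √671 = 25.9037

25.9037


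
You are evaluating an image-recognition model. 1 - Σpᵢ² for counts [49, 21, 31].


Probabilities: [49/101, 21/101, 31/101] ≈ [0.4851, 0.2079, 0.3069]
Σpᵢ² = (2401 + 441 + 961)/101² = 3803/10201
Gini = 1 - Σpᵢ² = 1 - 3803/10201 = 0.6272

0.6272


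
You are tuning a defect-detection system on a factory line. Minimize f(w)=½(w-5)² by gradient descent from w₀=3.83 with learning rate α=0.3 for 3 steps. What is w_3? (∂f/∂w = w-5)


step 1: grad = 3.83-5 = -1.17; w = 3.83 - 0.3·(-1.17) = 4.181
step 2: grad = 4.181-5 = -0.819; w = 4.181 - 0.3·(-0.819) = 4.4267
step 3: grad = 4.4267-5 = -0.5733; w = 4.4267 - 0.3·(-0.5733) = 4.59869

4.59869


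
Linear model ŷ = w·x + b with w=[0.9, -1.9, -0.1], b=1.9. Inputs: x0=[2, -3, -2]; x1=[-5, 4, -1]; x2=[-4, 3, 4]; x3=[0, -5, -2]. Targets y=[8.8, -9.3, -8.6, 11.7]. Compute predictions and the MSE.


ŷ0 = (0.9)·(2) + (-1.9)·(-3) + (-0.1)·(-2) + 1.9 = 9.6
ŷ1 = (0.9)·(-5) + (-1.9)·(4) + (-0.1)·(-1) + 1.9 = -10.1
ŷ2 = (0.9)·(-4) + (-1.9)·(3) + (-0.1)·(4) + 1.9 = -7.8
ŷ3 = (0.9)·(0) + (-1.9)·(-5) + (-0.1)·(-2) + 1.9 = 11.6
errors² = [0.64, 0.64, 0.64, 0.01]
MSE = 1.9300/4 = 0.4825

0.4825


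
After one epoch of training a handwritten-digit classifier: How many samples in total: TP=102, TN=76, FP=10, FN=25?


Total = TP + TN + FP + FN
= 102 + 76 + 10 + 25
= 213
(Predicted positive: 112, predicted negative: 101)

213


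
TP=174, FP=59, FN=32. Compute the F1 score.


Precision = 174/233 = 0.7468
Recall = 174/206 = 0.8447
F1 = 2·P·R/(P+R) = 2·TP/(2·TP+FP+FN) = 348/(348+59+32) = 348/439 = 0.7927

0.7927


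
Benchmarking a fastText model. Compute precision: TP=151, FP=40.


Precision = TP/(TP+FP)
= 151/(151+40)
= 151/191 = 79.06%

79.06%


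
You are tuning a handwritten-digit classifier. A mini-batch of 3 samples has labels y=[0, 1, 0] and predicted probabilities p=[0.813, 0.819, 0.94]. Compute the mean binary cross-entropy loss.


L[0] = -ln(1-0.813) = -ln(0.187) = 1.6766
L[1] = -ln(0.819) = 0.1997
L[2] = -ln(1-0.94) = -ln(0.06) = 2.8134
mean = (1.6766 + 0.1997 + 2.8134)/3 = 1.5632

1.5632


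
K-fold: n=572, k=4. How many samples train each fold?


Fold size = 572/4 = 143
Training per fold = 572 - 143 = 429

429


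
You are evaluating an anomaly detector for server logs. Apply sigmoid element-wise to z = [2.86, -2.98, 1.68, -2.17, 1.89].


σ(2.86) = 1/(1+e^-2.86) = 0.9458
σ(-2.98) = 1/(1+e^2.98) = 0.0483
σ(1.68) = 1/(1+e^-1.68) = 0.8429
σ(-2.17) = 1/(1+e^2.17) = 0.1025
σ(1.89) = 1/(1+e^-1.89) = 0.8688
result = [0.9458, 0.0483, 0.8429, 0.1025, 0.8688]

[0.9458, 0.0483, 0.8429, 0.1025, 0.8688]


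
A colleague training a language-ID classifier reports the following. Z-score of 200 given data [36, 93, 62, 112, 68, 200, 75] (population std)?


μ = 92.2857, σ = 49.2304
z = (200 - 92.2857)/49.2304 = 2.188

2.188


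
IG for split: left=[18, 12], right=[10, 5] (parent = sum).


Parent = [28, 17], H_parent = 0.9565
H_left = 0.971 (n=30), H_right = 0.9183 (n=15)
H_children = (30/45)·0.971 + (15/45)·0.9183 = 0.9534
IG = 0.9565 - 0.9534 = 0.0031

0.0031


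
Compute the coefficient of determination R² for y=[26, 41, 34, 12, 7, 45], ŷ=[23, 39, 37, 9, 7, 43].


ȳ = 27.5
SS_res = Σ(y-ŷ)² = 35
SS_tot = Σ(y-ȳ)² = 1193.5
R² = 1 - SS_res/SS_tot = 1 - 0.0293 = 0.9707

0.9707


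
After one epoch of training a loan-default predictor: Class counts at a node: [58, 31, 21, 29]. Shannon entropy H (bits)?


Probabilities: [58/139, 31/139, 21/139, 29/139] ≈ [0.4173, 0.223, 0.1511, 0.2086]
H = -((58/139)·log₂(58/139) + (31/139)·log₂(31/139) + (21/139)·log₂(21/139) + (29/139)·log₂(29/139))
  = 1.8926 bits

1.8926 bits


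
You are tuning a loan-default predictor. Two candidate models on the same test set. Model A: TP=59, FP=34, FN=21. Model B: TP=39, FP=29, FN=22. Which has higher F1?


Model A: P=59/93=0.6344, R=59/80=0.7375, F1=2PR/(P+R)=2TP/(2TP+FP+FN)=118/173=0.6821
Model B: P=39/68=0.5735, R=39/61=0.6393, F1=2PR/(P+R)=2TP/(2TP+FP+FN)=78/129=0.6047
0.6821 > 0.6047 → Model A

Model A


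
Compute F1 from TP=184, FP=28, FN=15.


Precision = 184/212 = 0.8679
Recall = 184/199 = 0.9246
F1 = 2·P·R/(P+R) = 2·TP/(2·TP+FP+FN) = 368/(368+28+15) = 368/411 = 0.8954

0.8954


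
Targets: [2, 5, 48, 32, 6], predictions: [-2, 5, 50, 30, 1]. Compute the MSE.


Squared errors: (2+ 2)²=16, (5-5)²=0, (48-50)²=4, (32-30)²=4, (6-1)²=25
Sum = 49
MSE = 49/5 = 49/5

49/5


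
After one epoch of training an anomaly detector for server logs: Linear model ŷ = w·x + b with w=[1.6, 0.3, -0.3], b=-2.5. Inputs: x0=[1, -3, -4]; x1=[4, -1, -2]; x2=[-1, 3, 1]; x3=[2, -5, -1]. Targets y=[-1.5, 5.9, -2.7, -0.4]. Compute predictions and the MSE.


ŷ0 = (1.6)·(1) + (0.3)·(-3) + (-0.3)·(-4) - 2.5 = -0.6
ŷ1 = (1.6)·(4) + (0.3)·(-1) + (-0.3)·(-2) - 2.5 = 4.2
ŷ2 = (1.6)·(-1) + (0.3)·(3) + (-0.3)·(1) - 2.5 = -3.5
ŷ3 = (1.6)·(2) + (0.3)·(-5) + (-0.3)·(-1) - 2.5 = -0.5
errors² = [0.81, 2.89, 0.64, 0.01]
MSE = 4.3500/4 = 1.0875

1.0875


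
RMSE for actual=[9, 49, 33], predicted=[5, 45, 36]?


MSE = 41/3 = 13.6667
RMSE = √(41/3) = 3.6968

3.6968


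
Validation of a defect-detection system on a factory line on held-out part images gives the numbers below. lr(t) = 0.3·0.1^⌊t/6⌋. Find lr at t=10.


n_drops = ⌊10/6⌋ = 1
lr = 0.3·0.1^1 = 0.3·0.1 = 0.03

0.03


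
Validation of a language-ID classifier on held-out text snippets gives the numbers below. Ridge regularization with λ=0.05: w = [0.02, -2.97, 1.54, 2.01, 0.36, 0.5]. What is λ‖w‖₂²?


‖w‖₂² = (0.02)² + (-2.97)² + (1.54)² + (2.01)² + (0.36)² + (0.5)²
     = 0.0004 + 8.8209 + 2.3716 + 4.0401 + 0.1296 + 0.25
     = 15.6126
λ·‖w‖₂² = 0.05·15.6126 = 0.78063

0.78063


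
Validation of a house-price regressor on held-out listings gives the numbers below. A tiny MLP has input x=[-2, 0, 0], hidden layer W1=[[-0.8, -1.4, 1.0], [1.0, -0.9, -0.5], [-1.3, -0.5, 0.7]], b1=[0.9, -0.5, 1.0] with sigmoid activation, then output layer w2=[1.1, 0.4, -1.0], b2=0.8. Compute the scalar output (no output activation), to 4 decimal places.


z1[0] = (-0.8)·(-2) + (-1.4)·(0) + (1.0)·(0) + 0.9 = 2.5
z1[1] = (1.0)·(-2) + (-0.9)·(0) + (-0.5)·(0) - 0.5 = -2.5
z1[2] = (-1.3)·(-2) + (-0.5)·(0) + (0.7)·(0) + 1.0 = 3.6
h = sigmoid(z1) = [0.9241, 0.0759, 0.9734]
output = (1.1)·(0.9241) + (0.4)·(0.0759) + (-1.0)·(0.9734) + 0.8 = 0.8735

0.8735


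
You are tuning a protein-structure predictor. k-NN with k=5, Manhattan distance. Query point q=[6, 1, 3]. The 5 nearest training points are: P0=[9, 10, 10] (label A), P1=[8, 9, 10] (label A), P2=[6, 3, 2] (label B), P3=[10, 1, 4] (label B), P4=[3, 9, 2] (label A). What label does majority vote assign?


d(q,P0) = 19  (label A)
d(q,P1) = 17  (label A)
d(q,P2) = 3  (label B)
d(q,P3) = 5  (label B)
d(q,P4) = 12  (label A)
Votes: A=3, B=2
Majority → A

A


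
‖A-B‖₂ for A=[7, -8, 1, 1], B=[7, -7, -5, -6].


d = √((7-7)² + (-8+ 7)² + (1+ 5)² + (1+ 6)²)
  = √(0 + 1 + 36 + 49)
  = √86 = 9.2736

9.2736


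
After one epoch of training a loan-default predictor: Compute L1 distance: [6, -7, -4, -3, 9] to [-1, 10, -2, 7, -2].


d = |6+ 1| + |-7-10| + |-4+ 2| + |-3-7| + |9+ 2|
  = 7 + 17 + 2 + 10 + 11
  = 47

47


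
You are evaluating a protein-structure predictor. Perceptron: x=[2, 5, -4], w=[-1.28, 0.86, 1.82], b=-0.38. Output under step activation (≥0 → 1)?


z = (2)·(-1.28) + (5)·(0.86) + (-4)·(1.82) - 0.38
  = -5.92
step(z) = 0 (z<0)

0


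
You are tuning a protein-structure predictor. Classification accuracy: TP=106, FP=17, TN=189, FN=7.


Accuracy = (TP+TN)/(TP+TN+FP+FN)
= (106+189)/(319)
= 295/319 = 92.48%

92.48%


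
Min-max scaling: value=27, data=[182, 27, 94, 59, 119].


min=27, max=182
(27-27)/(182-27) = 0/155 = 0.0

0.0


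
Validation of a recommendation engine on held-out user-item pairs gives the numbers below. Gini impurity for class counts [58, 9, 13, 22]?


Probabilities: [58/102, 9/102, 13/102, 22/102] ≈ [0.5686, 0.0882, 0.1275, 0.2157]
Σpᵢ² = (3364 + 81 + 169 + 484)/102² = 4098/10404
Gini = 1 - Σpᵢ² = 1 - 4098/10404 = 0.6061

0.6061


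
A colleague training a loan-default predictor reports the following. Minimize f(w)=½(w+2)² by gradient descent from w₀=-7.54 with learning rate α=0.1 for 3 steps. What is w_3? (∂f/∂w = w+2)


step 1: grad = -7.54+2 = -5.54; w = -7.54 - 0.1·(-5.54) = -6.986
step 2: grad = -6.986+2 = -4.986; w = -6.986 - 0.1·(-4.986) = -6.4874
step 3: grad = -6.4874+2 = -4.4874; w = -6.4874 - 0.1·(-4.4874) = -6.03866

-6.03866


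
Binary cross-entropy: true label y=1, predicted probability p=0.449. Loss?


BCE = -[y·ln(p) + (1-y)·ln(1-p)]
= -1·ln(0.449) - 0
= -ln(0.449) = 0.8007

0.8007


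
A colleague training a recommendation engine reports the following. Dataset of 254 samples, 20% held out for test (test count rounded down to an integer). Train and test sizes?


Test = ⌊254·20/100⌋ = 50
Train = 254 - 50 = 204

Train: 204, Test: 50


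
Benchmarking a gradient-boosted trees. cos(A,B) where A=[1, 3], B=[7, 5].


A·B = 1·7 + 3·5 = 22
‖A‖ = √10 = 3.1623, ‖B‖ = √74 = 8.6023
cos = 22/(√10·√74) = 22/√740 = 0.8087

0.8087


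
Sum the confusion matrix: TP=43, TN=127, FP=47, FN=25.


Total = TP + TN + FP + FN
= 43 + 127 + 47 + 25
= 242
(Predicted positive: 90, predicted negative: 152)

242


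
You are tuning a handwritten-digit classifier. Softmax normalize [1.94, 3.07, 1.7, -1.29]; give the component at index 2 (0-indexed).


Exponentials: e^1.94=6.9588, e^3.07=21.5419, e^1.7=5.4739, e^-1.29=0.2753
Sum = 34.2499
Softmax = [0.2032, 0.629, 0.1598, 0.008]
p[2] = 5.4739/34.2499 = 0.1598

0.1598


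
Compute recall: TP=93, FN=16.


Recall = TP/(TP+FN)
= 93/(93+16)
= 93/109 = 85.32%

85.32%


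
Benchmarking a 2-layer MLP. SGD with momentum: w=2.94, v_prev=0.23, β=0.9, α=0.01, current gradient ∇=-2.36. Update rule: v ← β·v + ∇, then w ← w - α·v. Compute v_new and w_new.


v_new = 0.9·0.23 - 2.36 = 0.207 - 2.36 = -2.153
w_new = 2.94 - 0.01·-2.153 = 2.94 + 0.02153 = 2.96153

v_new=-2.153, w_new=2.96153


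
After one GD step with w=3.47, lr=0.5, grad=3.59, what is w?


w_new = w - α·∇
= 3.47 - 0.5·3.59
= 3.47 - 1.795
= 1.675

1.675


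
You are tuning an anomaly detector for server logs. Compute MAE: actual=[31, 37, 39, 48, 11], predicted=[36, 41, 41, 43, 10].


Absolute errors: |31-36|=5, |37-41|=4, |39-41|=2, |48-43|=5, |11-10|=1
Sum = 17
MAE = 17/5 = 17/5

17/5


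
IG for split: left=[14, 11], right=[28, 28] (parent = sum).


Parent = [42, 39], H_parent = 0.999
H_left = 0.9896 (n=25), H_right = 1 (n=56)
H_children = (25/81)·0.9896 + (56/81)·1 = 0.9968
IG = 0.999 - 0.9968 = 0.0022

0.0022


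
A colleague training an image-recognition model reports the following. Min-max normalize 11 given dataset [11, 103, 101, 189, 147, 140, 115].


min=11, max=189
(11-11)/(189-11) = 0/178 = 0.0

0.0


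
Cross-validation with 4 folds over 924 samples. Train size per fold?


Fold size = 924/4 = 231
Training per fold = 924 - 231 = 693

693


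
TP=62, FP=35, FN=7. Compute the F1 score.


Precision = 62/97 = 0.6392
Recall = 62/69 = 0.8986
F1 = 2·P·R/(P+R) = 2·TP/(2·TP+FP+FN) = 124/(124+35+7) = 124/166 = 0.747

0.747


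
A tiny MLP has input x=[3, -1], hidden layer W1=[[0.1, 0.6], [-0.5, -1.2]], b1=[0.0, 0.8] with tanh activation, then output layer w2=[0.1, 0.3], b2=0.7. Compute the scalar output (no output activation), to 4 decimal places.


z1[0] = (0.1)·(3) + (0.6)·(-1) + 0.0 = -0.3
z1[1] = (-0.5)·(3) + (-1.2)·(-1) + 0.8 = 0.5
h = tanh(z1) = [-0.2913, 0.4621]
output = (0.1)·(-0.2913) + (0.3)·(0.4621) + 0.7 = 0.8095

0.8095


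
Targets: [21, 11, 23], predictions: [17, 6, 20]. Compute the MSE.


Squared errors: (21-17)²=16, (11-6)²=25, (23-20)²=9
Sum = 50
MSE = 50/3 = 50/3

50/3


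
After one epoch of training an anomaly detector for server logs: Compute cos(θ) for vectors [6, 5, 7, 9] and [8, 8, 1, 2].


A·B = 6·8 + 5·8 + 7·1 + 9·2 = 113
‖A‖ = √191 = 13.8203, ‖B‖ = √133 = 11.5326
cos = 113/(√191·√133) = 113/√25403 = 0.709

0.709


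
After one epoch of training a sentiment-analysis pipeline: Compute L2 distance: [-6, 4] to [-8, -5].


d = √((-6+ 8)² + (4+ 5)²)
  = √(4 + 81)
  = √85 = 9.2195

9.2195


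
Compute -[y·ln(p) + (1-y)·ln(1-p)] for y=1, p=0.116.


BCE = -[y·ln(p) + (1-y)·ln(1-p)]
= -1·ln(0.116) - 0
= -ln(0.116) = 2.1542

2.1542


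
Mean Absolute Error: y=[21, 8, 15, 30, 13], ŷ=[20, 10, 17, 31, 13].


Absolute errors: |21-20|=1, |8-10|=2, |15-17|=2, |30-31|=1, |13-13|=0
Sum = 6
MAE = 6/5 = 6/5

6/5


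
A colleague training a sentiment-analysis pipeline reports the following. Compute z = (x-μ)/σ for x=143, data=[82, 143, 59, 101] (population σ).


μ = 96.25, σ = 30.817
z = (143 - 96.25)/30.817 = 1.517

1.517


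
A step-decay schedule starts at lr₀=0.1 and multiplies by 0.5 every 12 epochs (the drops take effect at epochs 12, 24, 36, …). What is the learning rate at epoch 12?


n_drops = ⌊12/12⌋ = 1
lr = 0.1·0.5^1 = 0.1·0.5 = 0.05

0.05


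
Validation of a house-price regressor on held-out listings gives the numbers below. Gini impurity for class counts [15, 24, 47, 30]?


Probabilities: [15/116, 24/116, 47/116, 30/116] ≈ [0.1293, 0.2069, 0.4052, 0.2586]
Σpᵢ² = (225 + 576 + 2209 + 900)/116² = 3910/13456
Gini = 1 - Σpᵢ² = 1 - 3910/13456 = 0.7094

0.7094


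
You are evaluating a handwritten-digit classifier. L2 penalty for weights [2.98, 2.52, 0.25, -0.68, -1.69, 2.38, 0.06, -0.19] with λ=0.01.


‖w‖₂² = (2.98)² + (2.52)² + (0.25)² + (-0.68)² + (-1.69)² + (2.38)² + (0.06)² + (-0.19)²
     = 8.8804 + 6.3504 + 0.0625 + 0.4624 + 2.8561 + 5.6644 + 0.0036 + 0.0361
     = 24.3159
λ·‖w‖₂² = 0.01·24.3159 = 0.243159

0.243159


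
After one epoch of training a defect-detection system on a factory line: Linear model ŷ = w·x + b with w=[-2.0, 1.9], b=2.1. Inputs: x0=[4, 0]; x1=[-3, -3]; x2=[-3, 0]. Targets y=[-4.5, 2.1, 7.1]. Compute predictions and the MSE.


ŷ0 = (-2.0)·(4) + (1.9)·(0) + 2.1 = -5.9
ŷ1 = (-2.0)·(-3) + (1.9)·(-3) + 2.1 = 2.4
ŷ2 = (-2.0)·(-3) + (1.9)·(0) + 2.1 = 8.1
errors² = [1.96, 0.09, 1.0]
MSE = 3.0500/3 = 1.0167

1.0167


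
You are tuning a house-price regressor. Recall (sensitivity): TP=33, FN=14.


Recall = TP/(TP+FN)
= 33/(33+14)
= 33/47 = 70.21%

70.21%


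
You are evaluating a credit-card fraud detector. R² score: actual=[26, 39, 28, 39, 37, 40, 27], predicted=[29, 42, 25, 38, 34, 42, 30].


ȳ = 33.7143
SS_res = Σ(y-ŷ)² = 50
SS_tot = Σ(y-ȳ)² = 243.43
R² = 1 - SS_res/SS_tot = 1 - 0.2054 = 0.7946

0.7946


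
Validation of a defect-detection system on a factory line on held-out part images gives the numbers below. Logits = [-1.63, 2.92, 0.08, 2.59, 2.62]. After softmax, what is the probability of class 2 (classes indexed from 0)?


Exponentials: e^-1.63=0.1959, e^2.92=18.5413, e^0.08=1.0833, e^2.59=13.3298, e^2.62=13.7357
Sum = 46.886
Softmax = [0.0042, 0.3955, 0.0231, 0.2843, 0.293]
p[2] = 1.0833/46.886 = 0.0231

0.0231


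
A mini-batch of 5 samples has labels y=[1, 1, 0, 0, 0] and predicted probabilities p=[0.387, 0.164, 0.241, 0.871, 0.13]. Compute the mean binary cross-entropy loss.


L[0] = -ln(0.387) = 0.9493
L[1] = -ln(0.164) = 1.8079
L[2] = -ln(1-0.241) = -ln(0.759) = 0.2758
L[3] = -ln(1-0.871) = -ln(0.129) = 2.0479
L[4] = -ln(1-0.13) = -ln(0.87) = 0.1393
mean = (0.9493 + 1.8079 + 0.2758 + 2.0479 + 0.1393)/5 = 1.044

1.044


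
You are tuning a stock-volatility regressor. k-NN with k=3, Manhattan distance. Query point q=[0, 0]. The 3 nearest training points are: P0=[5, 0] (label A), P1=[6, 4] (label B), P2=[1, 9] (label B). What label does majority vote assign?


d(q,P0) = 5  (label A)
d(q,P1) = 10  (label B)
d(q,P2) = 10  (label B)
Votes: A=1, B=2
Majority → B

B


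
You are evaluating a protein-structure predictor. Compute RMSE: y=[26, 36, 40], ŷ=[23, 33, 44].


MSE = 34/3 = 11.3333
RMSE = √(34/3) = 3.3665

3.3665


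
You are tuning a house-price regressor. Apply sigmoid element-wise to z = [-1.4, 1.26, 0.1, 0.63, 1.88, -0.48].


σ(-1.4) = 1/(1+e^1.4) = 0.1978
σ(1.26) = 1/(1+e^-1.26) = 0.779
σ(0.1) = 1/(1+e^-0.1) = 0.525
σ(0.63) = 1/(1+e^-0.63) = 0.6525
σ(1.88) = 1/(1+e^-1.88) = 0.8676
σ(-0.48) = 1/(1+e^0.48) = 0.3823
result = [0.1978, 0.779, 0.525, 0.6525, 0.8676, 0.3823]

[0.1978, 0.779, 0.525, 0.6525, 0.8676, 0.3823]


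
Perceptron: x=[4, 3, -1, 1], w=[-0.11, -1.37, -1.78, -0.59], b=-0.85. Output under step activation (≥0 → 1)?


z = (4)·(-0.11) + (3)·(-1.37) + (-1)·(-1.78) + (1)·(-0.59) - 0.85
  = -4.21
step(z) = 0 (z<0)

0


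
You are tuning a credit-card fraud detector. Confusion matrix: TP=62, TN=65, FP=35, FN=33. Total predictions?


Total = TP + TN + FP + FN
= 62 + 65 + 35 + 33
= 195
(Predicted positive: 97, predicted negative: 98)

195


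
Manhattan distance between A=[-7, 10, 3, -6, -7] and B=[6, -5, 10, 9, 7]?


d = |-7-6| + |10+ 5| + |3-10| + |-6-9| + |-7-7|
  = 13 + 15 + 7 + 15 + 14
  = 64

64


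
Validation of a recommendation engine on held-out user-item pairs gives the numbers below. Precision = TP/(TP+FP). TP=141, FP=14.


Precision = TP/(TP+FP)
= 141/(141+14)
= 141/155 = 90.97%

90.97%


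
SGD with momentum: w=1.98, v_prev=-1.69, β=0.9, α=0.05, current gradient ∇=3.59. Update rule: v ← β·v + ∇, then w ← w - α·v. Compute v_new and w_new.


v_new = 0.9·-1.69 + 3.59 = -1.521 + 3.59 = 2.069
w_new = 1.98 - 0.05·2.069 = 1.98 - 0.10345 = 1.87655

v_new=2.069, w_new=1.87655


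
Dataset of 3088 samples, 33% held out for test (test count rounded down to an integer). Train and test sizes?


Test = ⌊3088·33/100⌋ = 1019
Train = 3088 - 1019 = 2069

Train: 2069, Test: 1019


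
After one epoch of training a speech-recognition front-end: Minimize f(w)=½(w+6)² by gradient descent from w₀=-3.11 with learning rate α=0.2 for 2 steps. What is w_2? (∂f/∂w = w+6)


step 1: grad = -3.11+6 = 2.89; w = -3.11 - 0.2·(2.89) = -3.688
step 2: grad = -3.688+6 = 2.312; w = -3.688 - 0.2·(2.312) = -4.1504

-4.1504


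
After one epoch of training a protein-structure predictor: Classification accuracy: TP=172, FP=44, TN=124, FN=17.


Accuracy = (TP+TN)/(TP+TN+FP+FN)
= (172+124)/(357)
= 296/357 = 82.91%

82.91%


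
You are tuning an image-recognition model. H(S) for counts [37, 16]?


Probabilities: [37/53, 16/53] ≈ [0.6981, 0.3019]
H = -((37/53)·log₂(37/53) + (16/53)·log₂(16/53))
  = 0.8836 bits

0.8836 bits


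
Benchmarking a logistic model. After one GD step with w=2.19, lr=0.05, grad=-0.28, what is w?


w_new = w - α·∇
= 2.19 - 0.05·-0.28
= 2.19 + 0.014
= 2.204

2.204


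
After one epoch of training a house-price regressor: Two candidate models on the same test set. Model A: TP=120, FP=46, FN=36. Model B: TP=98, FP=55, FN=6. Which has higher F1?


Model A: P=120/166=0.7229, R=120/156=0.7692, F1=2PR/(P+R)=2TP/(2TP+FP+FN)=240/322=0.7453
Model B: P=98/153=0.6405, R=98/104=0.9423, F1=2PR/(P+R)=2TP/(2TP+FP+FN)=196/257=0.7626
0.7453 < 0.7626 → Model B

Model B


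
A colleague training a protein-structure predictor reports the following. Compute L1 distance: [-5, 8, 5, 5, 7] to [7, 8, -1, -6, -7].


d = |-5-7| + |8-8| + |5+ 1| + |5+ 6| + |7+ 7|
  = 12 + 0 + 6 + 11 + 14
  = 43

43


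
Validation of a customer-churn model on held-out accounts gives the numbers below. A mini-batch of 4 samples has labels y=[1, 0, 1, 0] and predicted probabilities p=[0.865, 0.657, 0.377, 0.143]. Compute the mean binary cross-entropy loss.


L[0] = -ln(0.865) = 0.145
L[1] = -ln(1-0.657) = -ln(0.343) = 1.07
L[2] = -ln(0.377) = 0.9755
L[3] = -ln(1-0.143) = -ln(0.857) = 0.1543
mean = (0.145 + 1.07 + 0.9755 + 0.1543)/4 = 0.5862

0.5862


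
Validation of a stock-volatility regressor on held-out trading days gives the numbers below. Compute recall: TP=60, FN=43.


Recall = TP/(TP+FN)
= 60/(60+43)
= 60/103 = 58.25%

58.25%


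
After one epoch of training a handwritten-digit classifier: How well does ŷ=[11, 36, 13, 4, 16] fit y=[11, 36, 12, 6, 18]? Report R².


ȳ = 16.6
SS_res = Σ(y-ŷ)² = 9
SS_tot = Σ(y-ȳ)² = 543.2
R² = 1 - SS_res/SS_tot = 1 - 0.0166 = 0.9834

0.9834


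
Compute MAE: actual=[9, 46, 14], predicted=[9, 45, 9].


Absolute errors: |9-9|=0, |46-45|=1, |14-9|=5
Sum = 6
MAE = 6/3 = 2

2


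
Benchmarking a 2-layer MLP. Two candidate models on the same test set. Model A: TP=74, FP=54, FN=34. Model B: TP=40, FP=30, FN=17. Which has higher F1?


Model A: P=74/128=0.5781, R=74/108=0.6852, F1=2PR/(P+R)=2TP/(2TP+FP+FN)=148/236=0.6271
Model B: P=40/70=0.5714, R=40/57=0.7018, F1=2PR/(P+R)=2TP/(2TP+FP+FN)=80/127=0.6299
0.6271 < 0.6299 → Model B

Model B


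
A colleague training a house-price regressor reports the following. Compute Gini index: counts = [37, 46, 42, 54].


Probabilities: [37/179, 46/179, 42/179, 54/179] ≈ [0.2067, 0.257, 0.2346, 0.3017]
Σpᵢ² = (1369 + 2116 + 1764 + 2916)/179² = 8165/32041
Gini = 1 - Σpᵢ² = 1 - 8165/32041 = 0.7452

0.7452


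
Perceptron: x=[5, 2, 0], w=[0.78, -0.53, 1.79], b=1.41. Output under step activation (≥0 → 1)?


z = (5)·(0.78) + (2)·(-0.53) + (0)·(1.79) + 1.41
  = 4.25
step(z) = 1 (z≥0)

1


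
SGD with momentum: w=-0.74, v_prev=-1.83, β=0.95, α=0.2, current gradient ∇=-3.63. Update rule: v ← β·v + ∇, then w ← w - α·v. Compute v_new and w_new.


v_new = 0.95·-1.83 - 3.63 = -1.7385 - 3.63 = -5.3685
w_new = -0.74 - 0.2·-5.3685 = -0.74 + 1.0737 = 0.3337

v_new=-5.3685, w_new=0.3337


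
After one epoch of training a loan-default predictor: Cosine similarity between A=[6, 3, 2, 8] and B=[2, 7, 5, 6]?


A·B = 6·2 + 3·7 + 2·5 + 8·6 = 91
‖A‖ = √113 = 10.6301, ‖B‖ = √114 = 10.6771
cos = 91/(√113·√114) = 91/√12882 = 0.8018

0.8018


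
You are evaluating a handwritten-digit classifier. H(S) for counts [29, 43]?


Probabilities: [29/72, 43/72] ≈ [0.4028, 0.5972]
H = -((29/72)·log₂(29/72) + (43/72)·log₂(43/72))
  = 0.9726 bits

0.9726 bits


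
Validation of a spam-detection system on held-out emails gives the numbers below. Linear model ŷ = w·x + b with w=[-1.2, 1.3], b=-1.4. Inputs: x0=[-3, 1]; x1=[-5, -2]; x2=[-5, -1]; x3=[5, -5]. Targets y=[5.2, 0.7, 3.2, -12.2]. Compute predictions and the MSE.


ŷ0 = (-1.2)·(-3) + (1.3)·(1) - 1.4 = 3.5
ŷ1 = (-1.2)·(-5) + (1.3)·(-2) - 1.4 = 2.0
ŷ2 = (-1.2)·(-5) + (1.3)·(-1) - 1.4 = 3.3
ŷ3 = (-1.2)·(5) + (1.3)·(-5) - 1.4 = -13.9
errors² = [2.89, 1.69, 0.01, 2.89]
MSE = 7.4800/4 = 1.87

1.87


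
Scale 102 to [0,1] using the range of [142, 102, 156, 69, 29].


min=29, max=156
(102-29)/(156-29) = 73/127 = 0.5748

0.5748


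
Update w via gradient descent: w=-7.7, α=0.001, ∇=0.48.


w_new = w - α·∇
= -7.7 - 0.001·0.48
= -7.7 - 0.00048
= -7.70048

-7.70048


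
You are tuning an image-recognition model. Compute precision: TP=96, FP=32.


Precision = TP/(TP+FP)
= 96/(96+32)
= 96/128 = 75.0%

75.0%


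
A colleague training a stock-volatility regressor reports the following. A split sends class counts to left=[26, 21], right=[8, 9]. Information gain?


Parent = [34, 30], H_parent = 0.9972
H_left = 0.9918 (n=47), H_right = 0.9975 (n=17)
H_children = (47/64)·0.9918 + (17/64)·0.9975 = 0.9933
IG = 0.9972 - 0.9933 = 0.0039

0.0039


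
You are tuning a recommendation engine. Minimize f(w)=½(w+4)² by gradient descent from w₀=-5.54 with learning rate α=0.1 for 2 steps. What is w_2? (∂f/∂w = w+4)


step 1: grad = -5.54+4 = -1.54; w = -5.54 - 0.1·(-1.54) = -5.386
step 2: grad = -5.386+4 = -1.386; w = -5.386 - 0.1·(-1.386) = -5.2474

-5.2474


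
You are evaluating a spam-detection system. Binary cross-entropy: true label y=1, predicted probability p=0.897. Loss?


BCE = -[y·ln(p) + (1-y)·ln(1-p)]
= -1·ln(0.897) - 0
= -ln(0.897) = 0.1087

0.1087


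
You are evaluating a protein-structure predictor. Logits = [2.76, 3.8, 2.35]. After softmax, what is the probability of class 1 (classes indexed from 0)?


Exponentials: e^2.76=15.7998, e^3.8=44.7012, e^2.35=10.4856
Sum = 70.9866
Softmax = [0.2226, 0.6297, 0.1477]
p[1] = 44.7012/70.9866 = 0.6297

0.6297


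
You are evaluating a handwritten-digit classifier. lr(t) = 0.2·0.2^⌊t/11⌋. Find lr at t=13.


n_drops = ⌊13/11⌋ = 1
lr = 0.2·0.2^1 = 0.2·0.2 = 0.04

0.04


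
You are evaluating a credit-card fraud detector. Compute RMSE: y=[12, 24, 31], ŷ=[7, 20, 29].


MSE = 45/3 = 15
RMSE = √(45/3) = 3.873

3.873


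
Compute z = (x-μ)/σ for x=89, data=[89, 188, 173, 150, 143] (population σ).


μ = 148.6, σ = 33.8621
z = (89 - 148.6)/33.8621 = -1.7601

-1.7601


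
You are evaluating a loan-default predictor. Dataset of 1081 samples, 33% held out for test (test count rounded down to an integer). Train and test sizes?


Test = ⌊1081·33/100⌋ = 356
Train = 1081 - 356 = 725

Train: 725, Test: 356


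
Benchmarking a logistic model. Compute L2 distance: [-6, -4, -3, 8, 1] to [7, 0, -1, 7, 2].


d = √((-6-7)² + (-4-0)² + (-3+ 1)² + (8-7)² + (1-2)²)
  = √(169 + 16 + 4 + 1 + 1)
  = √191 = 13.8203

13.8203


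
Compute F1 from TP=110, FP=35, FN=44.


Precision = 110/145 = 0.7586
Recall = 110/154 = 0.7143
F1 = 2·P·R/(P+R) = 2·TP/(2·TP+FP+FN) = 220/(220+35+44) = 220/299 = 0.7358

0.7358


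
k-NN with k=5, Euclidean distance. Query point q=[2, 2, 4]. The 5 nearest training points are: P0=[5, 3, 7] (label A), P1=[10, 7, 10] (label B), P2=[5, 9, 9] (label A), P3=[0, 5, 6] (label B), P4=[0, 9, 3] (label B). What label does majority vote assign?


d(q,P0) = 4.3589  (label A)
d(q,P1) = 11.1803  (label B)
d(q,P2) = 9.1104  (label A)
d(q,P3) = 4.1231  (label B)
d(q,P4) = 7.3485  (label B)
Votes: A=2, B=3
Majority → B

B


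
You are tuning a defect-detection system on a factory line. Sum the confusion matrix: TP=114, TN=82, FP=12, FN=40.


Total = TP + TN + FP + FN
= 114 + 82 + 12 + 40
= 248
(Predicted positive: 126, predicted negative: 122)

248


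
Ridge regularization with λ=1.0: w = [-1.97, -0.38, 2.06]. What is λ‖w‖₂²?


‖w‖₂² = (-1.97)² + (-0.38)² + (2.06)²
     = 3.8809 + 0.1444 + 4.2436
     = 8.2689
λ·‖w‖₂² = 1.0·8.2689 = 8.2689

8.2689


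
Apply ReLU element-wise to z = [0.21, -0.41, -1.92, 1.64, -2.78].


ReLU(0.21) = max(0, 0.21) = 0.21
ReLU(-0.41) = max(0, -0.41) = 0.0
ReLU(-1.92) = max(0, -1.92) = 0.0
ReLU(1.64) = max(0, 1.64) = 1.64
ReLU(-2.78) = max(0, -2.78) = 0.0
result = [0.21, 0.0, 0.0, 1.64, 0.0]

[0.21, 0.0, 0.0, 1.64, 0.0]


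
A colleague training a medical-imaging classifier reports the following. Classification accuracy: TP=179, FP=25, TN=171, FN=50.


Accuracy = (TP+TN)/(TP+TN+FP+FN)
= (179+171)/(425)
= 350/425 = 82.35%

82.35%


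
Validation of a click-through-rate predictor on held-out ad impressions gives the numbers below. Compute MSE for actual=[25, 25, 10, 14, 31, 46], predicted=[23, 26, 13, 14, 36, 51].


Squared errors: (25-23)²=4, (25-26)²=1, (10-13)²=9, (14-14)²=0, (31-36)²=25, (46-51)²=25
Sum = 64
MSE = 64/6 = 32/3

32/3


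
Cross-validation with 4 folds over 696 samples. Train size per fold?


Fold size = 696/4 = 174
Training per fold = 696 - 174 = 522

522


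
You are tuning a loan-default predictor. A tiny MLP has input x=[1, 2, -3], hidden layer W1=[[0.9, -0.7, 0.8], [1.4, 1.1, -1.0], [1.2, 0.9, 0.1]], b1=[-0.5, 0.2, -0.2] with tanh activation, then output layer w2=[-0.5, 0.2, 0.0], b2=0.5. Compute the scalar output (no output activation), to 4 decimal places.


z1[0] = (0.9)·(1) + (-0.7)·(2) + (0.8)·(-3) - 0.5 = -3.4
z1[1] = (1.4)·(1) + (1.1)·(2) + (-1.0)·(-3) + 0.2 = 6.8
z1[2] = (1.2)·(1) + (0.9)·(2) + (0.1)·(-3) - 0.2 = 2.5
h = tanh(z1) = [-0.9978, 1.0, 0.9866]
output = (-0.5)·(-0.9978) + (0.2)·(1.0) + (0.0)·(0.9866) + 0.5 = 1.1989

1.1989


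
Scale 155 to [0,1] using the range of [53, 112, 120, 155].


min=53, max=155
(155-53)/(155-53) = 102/102 = 1.0

1.0


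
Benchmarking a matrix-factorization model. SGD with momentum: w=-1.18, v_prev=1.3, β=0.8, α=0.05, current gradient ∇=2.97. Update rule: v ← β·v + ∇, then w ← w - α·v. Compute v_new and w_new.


v_new = 0.8·1.3 + 2.97 = 1.04 + 2.97 = 4.01
w_new = -1.18 - 0.05·4.01 = -1.18 - 0.2005 = -1.3805

v_new=4.01, w_new=-1.3805


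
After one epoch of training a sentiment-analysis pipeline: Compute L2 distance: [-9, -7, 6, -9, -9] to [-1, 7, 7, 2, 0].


d = √((-9+ 1)² + (-7-7)² + (6-7)² + (-9-2)² + (-9-0)²)
  = √(64 + 196 + 1 + 121 + 81)
  = √463 = 21.5174

21.5174


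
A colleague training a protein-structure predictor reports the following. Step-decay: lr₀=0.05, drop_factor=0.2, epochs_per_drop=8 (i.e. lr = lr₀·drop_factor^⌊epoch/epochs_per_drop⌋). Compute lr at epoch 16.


n_drops = ⌊16/8⌋ = 2
lr = 0.05·0.2^2 = 0.05·0.04 = 0.002

0.002


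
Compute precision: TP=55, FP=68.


Precision = TP/(TP+FP)
= 55/(55+68)
= 55/123 = 44.72%

44.72%


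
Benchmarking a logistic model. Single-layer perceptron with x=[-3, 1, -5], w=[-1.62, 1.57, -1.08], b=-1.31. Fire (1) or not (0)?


z = (-3)·(-1.62) + (1)·(1.57) + (-5)·(-1.08) - 1.31
  = 10.52
step(z) = 1 (z≥0)

1


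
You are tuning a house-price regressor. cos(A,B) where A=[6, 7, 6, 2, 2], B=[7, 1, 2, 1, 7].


A·B = 6·7 + 7·1 + 6·2 + 2·1 + 2·7 = 77
‖A‖ = √129 = 11.3578, ‖B‖ = √104 = 10.198
cos = 77/(√129·√104) = 77/√13416 = 0.6648

0.6648


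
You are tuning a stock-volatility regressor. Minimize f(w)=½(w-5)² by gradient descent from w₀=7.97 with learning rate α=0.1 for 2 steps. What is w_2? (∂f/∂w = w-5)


step 1: grad = 7.97-5 = 2.97; w = 7.97 - 0.1·(2.97) = 7.673
step 2: grad = 7.673-5 = 2.673; w = 7.673 - 0.1·(2.673) = 7.4057

7.4057


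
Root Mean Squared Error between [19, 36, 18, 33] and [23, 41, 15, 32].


MSE = 51/4 = 12.75
RMSE = √(51/4) = 3.5707

3.5707


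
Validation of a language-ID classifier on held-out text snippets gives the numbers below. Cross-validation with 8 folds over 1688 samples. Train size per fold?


Fold size = 1688/8 = 211
Training per fold = 1688 - 211 = 1477

1477


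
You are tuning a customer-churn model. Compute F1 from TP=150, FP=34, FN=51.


Precision = 150/184 = 0.8152
Recall = 150/201 = 0.7463
F1 = 2·P·R/(P+R) = 2·TP/(2·TP+FP+FN) = 300/(300+34+51) = 300/385 = 0.7792

0.7792


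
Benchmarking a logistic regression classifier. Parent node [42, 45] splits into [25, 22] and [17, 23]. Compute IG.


Parent = [42, 45], H_parent = 0.9991
H_left = 0.9971 (n=47), H_right = 0.9837 (n=40)
H_children = (47/87)·0.9971 + (40/87)·0.9837 = 0.9909
IG = 0.9991 - 0.9909 = 0.0082

0.0082


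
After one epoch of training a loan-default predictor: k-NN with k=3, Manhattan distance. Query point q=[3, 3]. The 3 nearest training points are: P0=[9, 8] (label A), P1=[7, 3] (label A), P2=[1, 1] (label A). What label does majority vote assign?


d(q,P0) = 11  (label A)
d(q,P1) = 4  (label A)
d(q,P2) = 4  (label A)
Votes: A=3, B=0
Majority → A

A


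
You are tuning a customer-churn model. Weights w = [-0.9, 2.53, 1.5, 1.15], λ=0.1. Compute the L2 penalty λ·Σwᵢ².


‖w‖₂² = (-0.9)² + (2.53)² + (1.5)² + (1.15)²
     = 0.81 + 6.4009 + 2.25 + 1.3225
     = 10.7834
λ·‖w‖₂² = 0.1·10.7834 = 1.07834

1.07834


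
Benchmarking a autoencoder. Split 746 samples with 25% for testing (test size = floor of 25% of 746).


Test = ⌊746·25/100⌋ = 186
Train = 746 - 186 = 560

Train: 560, Test: 186


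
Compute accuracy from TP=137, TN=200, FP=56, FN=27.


Accuracy = (TP+TN)/(TP+TN+FP+FN)
= (137+200)/(420)
= 337/420 = 80.24%

80.24%


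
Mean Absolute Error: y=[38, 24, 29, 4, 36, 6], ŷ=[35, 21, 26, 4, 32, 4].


Absolute errors: |38-35|=3, |24-21|=3, |29-26|=3, |4-4|=0, |36-32|=4, |6-4|=2
Sum = 15
MAE = 15/6 = 5/2

5/2


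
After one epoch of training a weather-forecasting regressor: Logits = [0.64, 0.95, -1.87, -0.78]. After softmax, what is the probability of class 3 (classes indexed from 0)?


Exponentials: e^0.64=1.8965, e^0.95=2.5857, e^-1.87=0.1541, e^-0.78=0.4584
Sum = 5.0947
Softmax = [0.3722, 0.5075, 0.0303, 0.09]
p[3] = 0.4584/5.0947 = 0.09

0.09


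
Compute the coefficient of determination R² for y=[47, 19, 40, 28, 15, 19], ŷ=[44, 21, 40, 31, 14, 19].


ȳ = 28
SS_res = Σ(y-ŷ)² = 23
SS_tot = Σ(y-ȳ)² = 836
R² = 1 - SS_res/SS_tot = 1 - 0.0275 = 0.9725

0.9725


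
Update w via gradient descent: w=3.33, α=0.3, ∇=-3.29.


w_new = w - α·∇
= 3.33 - 0.3·-3.29
= 3.33 + 0.987
= 4.317

4.317


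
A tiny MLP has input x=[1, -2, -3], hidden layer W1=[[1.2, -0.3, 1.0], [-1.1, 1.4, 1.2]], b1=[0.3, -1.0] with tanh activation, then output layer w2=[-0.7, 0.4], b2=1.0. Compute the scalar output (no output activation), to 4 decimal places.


z1[0] = (1.2)·(1) + (-0.3)·(-2) + (1.0)·(-3) + 0.3 = -0.9
z1[1] = (-1.1)·(1) + (1.4)·(-2) + (1.2)·(-3) - 1.0 = -8.5
h = tanh(z1) = [-0.7163, -1.0]
output = (-0.7)·(-0.7163) + (0.4)·(-1.0) + 1.0 = 1.1014

1.1014


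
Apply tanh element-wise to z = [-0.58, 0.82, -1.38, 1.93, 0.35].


tanh(-0.58) = -0.5227
tanh(0.82) = 0.6751
tanh(-1.38) = -0.881
tanh(1.93) = 0.9587
tanh(0.35) = 0.3364
result = [-0.5227, 0.6751, -0.881, 0.9587, 0.3364]

[-0.5227, 0.6751, -0.881, 0.9587, 0.3364]


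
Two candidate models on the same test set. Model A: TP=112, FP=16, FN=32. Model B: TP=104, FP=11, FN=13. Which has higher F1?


Model A: P=112/128=0.875, R=112/144=0.7778, F1=2PR/(P+R)=2TP/(2TP+FP+FN)=224/272=0.8235
Model B: P=104/115=0.9043, R=104/117=0.8889, F1=2PR/(P+R)=2TP/(2TP+FP+FN)=208/232=0.8966
0.8235 < 0.8966 → Model B

Model B


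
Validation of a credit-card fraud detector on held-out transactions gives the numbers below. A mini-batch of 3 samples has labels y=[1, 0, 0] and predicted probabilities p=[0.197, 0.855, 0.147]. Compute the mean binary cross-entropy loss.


L[0] = -ln(0.197) = 1.6246
L[1] = -ln(1-0.855) = -ln(0.145) = 1.931
L[2] = -ln(1-0.147) = -ln(0.853) = 0.159
mean = (1.6246 + 1.931 + 0.159)/3 = 1.2382

1.2382


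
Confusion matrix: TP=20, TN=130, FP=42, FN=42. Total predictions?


Total = TP + TN + FP + FN
= 20 + 130 + 42 + 42
= 234
(Predicted positive: 62, predicted negative: 172)

234


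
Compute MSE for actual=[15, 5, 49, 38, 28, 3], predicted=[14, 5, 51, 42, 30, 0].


Squared errors: (15-14)²=1, (5-5)²=0, (49-51)²=4, (38-42)²=16, (28-30)²=4, (3-0)²=9
Sum = 34
MSE = 34/6 = 17/3

17/3


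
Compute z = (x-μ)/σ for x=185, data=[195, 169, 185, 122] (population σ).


μ = 167.75, σ = 27.9944
z = (185 - 167.75)/27.9944 = 0.6162

0.6162


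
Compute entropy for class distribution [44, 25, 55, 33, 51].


Probabilities: [44/208, 25/208, 55/208, 33/208, 51/208] ≈ [0.2115, 0.1202, 0.2644, 0.1587, 0.2452]
H = -((44/208)·log₂(44/208) + (25/208)·log₂(25/208) + (55/208)·log₂(55/208) + (33/208)·log₂(33/208) + (51/208)·log₂(51/208))
  = 2.2675 bits

2.2675 bits


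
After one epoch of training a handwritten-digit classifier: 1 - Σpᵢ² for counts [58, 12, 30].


Probabilities: [58/100, 12/100, 30/100] ≈ [0.58, 0.12, 0.3]
Σpᵢ² = (3364 + 144 + 900)/100² = 4408/10000
Gini = 1 - Σpᵢ² = 1 - 4408/10000 = 0.5592

0.5592


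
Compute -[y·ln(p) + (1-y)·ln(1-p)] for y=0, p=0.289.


BCE = -[y·ln(p) + (1-y)·ln(1-p)]
= -0 - 1·ln(1-0.289)
= -ln(0.711) = 0.3411

0.3411


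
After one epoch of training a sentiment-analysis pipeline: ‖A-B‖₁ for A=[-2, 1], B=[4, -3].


d = |-2-4| + |1+ 3|
  = 6 + 4
  = 10

10


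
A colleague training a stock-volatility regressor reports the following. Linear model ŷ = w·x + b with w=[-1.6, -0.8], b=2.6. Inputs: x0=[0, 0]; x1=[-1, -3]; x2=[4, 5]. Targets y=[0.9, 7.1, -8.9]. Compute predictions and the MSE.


ŷ0 = (-1.6)·(0) + (-0.8)·(0) + 2.6 = 2.6
ŷ1 = (-1.6)·(-1) + (-0.8)·(-3) + 2.6 = 6.6
ŷ2 = (-1.6)·(4) + (-0.8)·(5) + 2.6 = -7.8
errors² = [2.89, 0.25, 1.21]
MSE = 4.3500/3 = 1.45

1.45


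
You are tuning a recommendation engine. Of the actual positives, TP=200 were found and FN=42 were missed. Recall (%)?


Recall = TP/(TP+FN)
= 200/(200+42)
= 200/242 = 82.64%

82.64%


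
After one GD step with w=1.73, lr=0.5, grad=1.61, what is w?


w_new = w - α·∇
= 1.73 - 0.5·1.61
= 1.73 - 0.805
= 0.925

0.925


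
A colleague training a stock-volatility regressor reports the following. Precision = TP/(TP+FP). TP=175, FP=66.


Precision = TP/(TP+FP)
= 175/(175+66)
= 175/241 = 72.61%

72.61%


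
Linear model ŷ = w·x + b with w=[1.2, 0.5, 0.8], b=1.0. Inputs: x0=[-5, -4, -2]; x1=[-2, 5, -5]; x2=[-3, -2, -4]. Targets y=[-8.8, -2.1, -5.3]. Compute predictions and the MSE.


ŷ0 = (1.2)·(-5) + (0.5)·(-4) + (0.8)·(-2) + 1.0 = -8.6
ŷ1 = (1.2)·(-2) + (0.5)·(5) + (0.8)·(-5) + 1.0 = -2.9
ŷ2 = (1.2)·(-3) + (0.5)·(-2) + (0.8)·(-4) + 1.0 = -6.8
errors² = [0.04, 0.64, 2.25]
MSE = 2.9300/3 = 0.9767

0.9767


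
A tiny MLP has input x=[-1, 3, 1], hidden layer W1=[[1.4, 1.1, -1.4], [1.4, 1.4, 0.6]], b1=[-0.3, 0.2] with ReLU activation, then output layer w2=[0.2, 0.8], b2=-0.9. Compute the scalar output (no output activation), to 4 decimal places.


z1[0] = (1.4)·(-1) + (1.1)·(3) + (-1.4)·(1) - 0.3 = 0.2
z1[1] = (1.4)·(-1) + (1.4)·(3) + (0.6)·(1) + 0.2 = 3.6
h = ReLU(z1) = [0.2, 3.6]
output = (0.2)·(0.2) + (0.8)·(3.6) - 0.9 = 2.02

2.02
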